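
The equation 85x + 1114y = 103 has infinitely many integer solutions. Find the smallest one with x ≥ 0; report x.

gcd(1114, 85):
  1114 = 13×85 + 9
  85 = 9×9 + 4
  9 = 2×4 + 1
  4 = 4×1
so gcd(1114, 85) = 1.
1 divides 103, so solutions exist.
Back-substitute for Bézout coefficients:
  1 = 9 - 2×4
  ... = 85×(-249) + 1114×(19)
Scale by 103/1 = 103: (x₀, y₀) = (-25647, 1957).
General solution: x = -25647 + 1114t, y = 1957 - 85t for integer t.
x ≥ 0: smallest is -25647 mod 1114 = 1089 (at t = 24), with y = -83.

1089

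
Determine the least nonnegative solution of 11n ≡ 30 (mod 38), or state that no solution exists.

20

gcd(38, 11) = 1  (38 = 3×11 + 5, 11 = 2×5 + 1, 5 = 5×1).
1 divides 30, so solutions exist.
Back-substituting, 11×(7) + 38×(-2) = 1.
So 11×(7) ≡ 1 (mod 38); multiply by 30: n ≡ 210 (mod 38).
Smallest nonnegative: n = 210 mod 38 = 20.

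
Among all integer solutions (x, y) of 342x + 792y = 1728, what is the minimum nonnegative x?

gcd(792, 342) = 18  (792 = 2*342 + 108, 342 = 3*108 + 18, 108 = 6*18).
18 divides 1728, so solutions exist.
Back-substituting, 342*(7) + 792*(-3) = 18.
Scale by 1728/18 = 96: (x₀, y₀) = (672, -288).
General solution: x = 672 + 44t, y = -288 - 19t for integer t.
x ≥ 0: smallest is 672 mod 44 = 12 (at t = -15), with y = -3.

12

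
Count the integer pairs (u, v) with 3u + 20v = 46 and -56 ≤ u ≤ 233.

14

gcd(20, 3) = 1  (20 = 6×3 + 2, 3 = 1×2 + 1, 2 = 2×1).
Back-substituting, 3×(7) + 20×(-1) = 1.
Scale by 46: particular solution (322, -46); reduce u mod 20: (2, 2).
General solution: u = 2 + 20t, v = 2 - 3t for integer t.
-56 ≤ 2 + 20t ≤ 233 gives t ∈ [-2, 11], which is 14 values.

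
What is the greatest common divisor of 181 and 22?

1

gcd(181, 22):
  181 = 8*22 + 5
  22 = 4*5 + 2
  5 = 2*2 + 1
  2 = 2*1
so gcd(181, 22) = 1.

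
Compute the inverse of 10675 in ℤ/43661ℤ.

gcd(43661, 10675) = 1  (43661 = 4×10675 + 961, 10675 = 11×961 + 104, 961 = 9×104 + 25, 104 = 4×25 + 4, 25 = 6×4 + 1, 4 = 4×1).
Back-substituting, 10675×(-10495) + 43661×(2566) = 1.
So 10675×-10495 ≡ 1 (mod 43661), and -10495 mod 43661 = 33166.

33166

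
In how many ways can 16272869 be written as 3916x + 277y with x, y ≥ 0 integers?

gcd(3916, 277):
  3916 = 14×277 + 38
  277 = 7×38 + 11
  38 = 3×11 + 5
  11 = 2×5 + 1
  5 = 5×1
so gcd(3916, 277) = 1.
Back-substitute for Bézout coefficients:
  1 = 11 - 2×5
  ... = 3916×(-51) + 277×(721)
Scale by 16272869: one solution is (-829916319, 11732738549). Reduce x mod 277: (57, 57941).
General: x = 57 + 277t, y = 57941 - 3916t.
x ≥ 0 ⇒ t ≥ 0; y ≥ 0 ⇒ t ≤ 14. So t ∈ [0, 14]: 15 solutions.

15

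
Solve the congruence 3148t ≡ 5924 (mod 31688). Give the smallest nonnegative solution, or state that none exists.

gcd(31688, 3148):
  31688 = 10×3148 + 208
  3148 = 15×208 + 28
  208 = 7×28 + 12
  28 = 2×12 + 4
  12 = 3×4
so gcd(31688, 3148) = 4.
4 divides 5924, so solutions exist.
Back-substitute for Bézout coefficients:
  4 = 28 - 2×12
  ... = 3148×(2285) + 31688×(-227)
So 3148×(2285) ≡ 4 (mod 31688); multiply by 1481: t ≡ 3384085 (mod 7922).
Smallest nonnegative: t = 3384085 mod 7922 = 1391.

1391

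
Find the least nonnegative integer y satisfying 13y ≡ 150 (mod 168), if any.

gcd(168, 13):
  168 = 12*13 + 12
  13 = 1*12 + 1
  12 = 12*1
so gcd(168, 13) = 1.
1 divides 150, so solutions exist.
Back-substitute for Bézout coefficients:
  1 = 13 - 1*12
  ... = 13*(13) + 168*(-1)
So 13*(13) ≡ 1 (mod 168); multiply by 150: y ≡ 1950 (mod 168).
Smallest nonnegative: y = 1950 mod 168 = 102.

102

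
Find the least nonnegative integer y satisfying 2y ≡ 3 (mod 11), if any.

7

gcd(11, 2) = 1.
1 divides 3, so solutions exist.
By Bézout, 2*(-5) + 11*(1) = 1.
So 2*(-5) ≡ 1 (mod 11); multiply by 3: y ≡ -15 (mod 11).
Smallest nonnegative: y = -15 mod 11 = 7.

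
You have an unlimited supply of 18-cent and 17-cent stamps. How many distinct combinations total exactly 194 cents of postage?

Need nonnegative integers with 18j + 17k = 194.
gcd(18, 17) = 1, and 18·(1) + 17·(-1) = 1.
So (j₀, k₀) = (194, -194); general j = 194 + 17t, k = -194 - 18t.
j ≥ 0 ⇒ t ≥ -11; k ≥ 0 ⇒ t ≤ -11. That's 1 value of t.

1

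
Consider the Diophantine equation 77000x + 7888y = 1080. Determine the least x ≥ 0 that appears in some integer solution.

gcd(77000, 7888):
  77000 = 9*7888 + 6008
  7888 = 1*6008 + 1880
  6008 = 3*1880 + 368
  1880 = 5*368 + 40
  368 = 9*40 + 8
  40 = 5*8
so gcd(77000, 7888) = 8.
8 divides 1080, so solutions exist.
Back-substitute for Bézout coefficients:
  8 = 368 - 9*40
  ... = 77000*(193) + 7888*(-1884)
Scale by 1080/8 = 135: (x₀, y₀) = (26055, -254340).
General solution: x = 26055 + 986t, y = -254340 - 9625t for integer t.
x ≥ 0: smallest is 26055 mod 986 = 419 (at t = -26), with y = -4090.

419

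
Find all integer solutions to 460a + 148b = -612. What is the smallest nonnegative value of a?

gcd(460, 148) = 4  (460 = 3·148 + 16, 148 = 9·16 + 4, 16 = 4·4).
4 divides -612, so solutions exist.
Back-substituting, 460·(-9) + 148·(28) = 4.
Scale by -612/4 = -153: (a₀, b₀) = (1377, -4284).
General solution: a = 1377 + 37t, b = -4284 - 115t for integer t.
a ≥ 0: smallest is 1377 mod 37 = 8 (at t = -37), with b = -29.

8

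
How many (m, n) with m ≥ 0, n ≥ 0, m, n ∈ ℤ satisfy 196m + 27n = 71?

gcd(196, 27) = 1  (196 = 7×27 + 7, 27 = 3×7 + 6, 7 = 1×6 + 1, 6 = 6×1).
Back-substituting, 196×(4) + 27×(-29) = 1.
Scale by 71: one solution is (284, -2059). Reduce m mod 27: (14, -99).
General: m = 14 + 27t, n = -99 - 196t.
m ≥ 0 ⇒ t ≥ 0; n ≥ 0 ⇒ t ≤ -1. So t ∈ [0, -1]: 0 solutions.

0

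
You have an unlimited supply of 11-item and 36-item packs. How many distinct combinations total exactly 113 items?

Need nonnegative integers with 11j + 36k = 113.
gcd(11, 36) = 1, and 11·(-13) + 36·(4) = 1.
So (j₀, k₀) = (-1469, 452); general j = -1469 + 36t, k = 452 - 11t.
j ≥ 0 ⇒ t ≥ 41; k ≥ 0 ⇒ t ≤ 41. That's 1 value of t.

1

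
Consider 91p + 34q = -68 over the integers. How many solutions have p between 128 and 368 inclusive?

gcd(91, 34):
  91 = 2×34 + 23
  34 = 1×23 + 11
  23 = 2×11 + 1
  11 = 11×1
so gcd(91, 34) = 1.
Back-substitute for Bézout coefficients:
  1 = 23 - 2×11
  ... = 91×(3) + 34×(-8)
Scale by -68: particular solution (-204, 544); reduce p mod 34: (0, -2).
General solution: p = 0 + 34t, q = -2 - 91t for integer t.
128 ≤ 0 + 34t ≤ 368 gives t ∈ [4, 10], which is 7 values.

7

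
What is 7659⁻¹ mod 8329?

gcd(8329, 7659) = 1.
By Bézout, 7659*(-634) + 8329*(583) = 1.
So 7659*-634 ≡ 1 (mod 8329), and -634 mod 8329 = 7695.

7695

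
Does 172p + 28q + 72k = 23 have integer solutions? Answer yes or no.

no

gcd(172, 28) = 4.
gcd(4, 72) = 4.
4 does not divide 23 (remainder 3), so no integer solutions.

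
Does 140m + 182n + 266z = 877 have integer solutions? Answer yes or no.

no

gcd(182, 140):
  182 = 1×140 + 42
  140 = 3×42 + 14
  42 = 3×14
so gcd(182, 140) = 14.
gcd(14, 266) = 14.
14 does not divide 877 (remainder 9), so no integer solutions.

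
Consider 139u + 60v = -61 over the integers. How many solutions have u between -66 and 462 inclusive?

9

gcd(139, 60) = 1.
By Bézout, 139·(19) + 60·(-44) = 1.
Particular solution: (41, -96).
General solution: u = 41 + 60t, v = -96 - 139t for integer t.
-66 ≤ 41 + 60t ≤ 462 gives t ∈ [-1, 7], which is 9 values.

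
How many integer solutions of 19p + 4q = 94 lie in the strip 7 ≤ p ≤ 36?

7

gcd(19, 4) = 1.
By Bézout, 19·(-1) + 4·(5) = 1.
Particular solution: (2, 14).
General solution: p = 2 + 4t, q = 14 - 19t for integer t.
7 ≤ 2 + 4t ≤ 36 gives t ∈ [2, 8], which is 7 values.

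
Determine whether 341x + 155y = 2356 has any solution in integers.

gcd(341, 155):
  341 = 2·155 + 31
  155 = 5·31
so gcd(341, 155) = 31.
31 divides 2356, so integer solutions exist.

yes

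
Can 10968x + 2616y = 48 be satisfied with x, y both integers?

gcd(10968, 2616) = 24  (10968 = 4×2616 + 504, 2616 = 5×504 + 96, 504 = 5×96 + 24, 96 = 4×24).
24 divides 48, so integer solutions exist.

yes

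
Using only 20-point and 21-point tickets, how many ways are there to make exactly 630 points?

2

Need nonnegative integers with 20j + 21k = 630.
gcd(20, 21) = 1, and 20·(-1) + 21·(1) = 1.
So (j₀, k₀) = (-630, 630); general j = -630 + 21t, k = 630 - 20t.
j ≥ 0 ⇒ t ≥ 30; k ≥ 0 ⇒ t ≤ 31. That's 2 values of t.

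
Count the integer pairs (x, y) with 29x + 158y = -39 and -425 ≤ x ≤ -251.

gcd(158, 29) = 1  (158 = 5·29 + 13, 29 = 2·13 + 3, 13 = 4·3 + 1, 3 = 3·1).
Back-substituting, 29·(-49) + 158·(9) = 1.
Scale by -39: particular solution (1911, -351); reduce x mod 158: (15, -3).
General solution: x = 15 + 158t, y = -3 - 29t for integer t.
-425 ≤ 15 + 158t ≤ -251 gives t ∈ [-2, -2], which is 1 value.

1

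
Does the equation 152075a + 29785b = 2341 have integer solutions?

gcd(152075, 29785) = 35  (152075 = 5·29785 + 3150, 29785 = 9·3150 + 1435, 3150 = 2·1435 + 280, 1435 = 5·280 + 35, 280 = 8·35).
35 does not divide 2341 (remainder 31), so no integer solutions.

no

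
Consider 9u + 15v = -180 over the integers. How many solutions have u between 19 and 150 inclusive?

27

gcd(15, 9):
  15 = 1*9 + 6
  9 = 1*6 + 3
  6 = 2*3
so gcd(15, 9) = 3.
Back-substitute for Bézout coefficients:
  3 = 9 - 1*6
  ... = 9*(2) + 15*(-1)
Scale by -60: particular solution (-120, 60); reduce u mod 5: (0, -12).
General solution: u = 0 + 5t, v = -12 - 3t for integer t.
19 ≤ 0 + 5t ≤ 150 gives t ∈ [4, 30], which is 27 values.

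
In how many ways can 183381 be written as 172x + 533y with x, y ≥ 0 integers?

2

gcd(533, 172) = 1.
By Bézout, 172×(-251) + 533×(81) = 1.
One solution: (183, 285).
General: x = 183 + 533t, y = 285 - 172t.
x ≥ 0 ⇒ t ≥ 0; y ≥ 0 ⇒ t ≤ 1. So t ∈ [0, 1]: 2 solutions.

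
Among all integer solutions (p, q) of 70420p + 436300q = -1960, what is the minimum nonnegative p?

14312

gcd(436300, 70420):
  436300 = 6·70420 + 13780
  70420 = 5·13780 + 1520
  13780 = 9·1520 + 100
  1520 = 15·100 + 20
  100 = 5·20
so gcd(436300, 70420) = 20.
20 divides -1960, so solutions exist.
Back-substitute for Bézout coefficients:
  20 = 1520 - 15·100
  ... = 70420·(4306) + 436300·(-695)
Scale by -1960/20 = -98: (p₀, q₀) = (-421988, 68110).
General solution: p = -421988 + 21815t, q = 68110 - 3521t for integer t.
p ≥ 0: smallest is -421988 mod 21815 = 14312 (at t = 20), with q = -2310.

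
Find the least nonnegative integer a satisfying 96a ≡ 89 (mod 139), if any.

124

gcd(139, 96) = 1  (139 = 1×96 + 43, 96 = 2×43 + 10, 43 = 4×10 + 3, 10 = 3×3 + 1, 3 = 3×1).
1 divides 89, so solutions exist.
Back-substituting, 96×(42) + 139×(-29) = 1.
So 96×(42) ≡ 1 (mod 139); multiply by 89: a ≡ 3738 (mod 139).
Smallest nonnegative: a = 3738 mod 139 = 124.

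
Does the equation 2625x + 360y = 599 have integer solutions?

no

gcd(2625, 360) = 15.
15 does not divide 599 (remainder 14), so no integer solutions.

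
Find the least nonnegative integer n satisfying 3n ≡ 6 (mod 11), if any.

2

gcd(11, 3) = 1.
1 divides 6, so solutions exist.
By Bézout, 3*(4) + 11*(-1) = 1.
So 3*(4) ≡ 1 (mod 11); multiply by 6: n ≡ 24 (mod 11).
Smallest nonnegative: n = 24 mod 11 = 2.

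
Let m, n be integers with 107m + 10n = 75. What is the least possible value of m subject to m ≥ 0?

gcd(107, 10):
  107 = 10*10 + 7
  10 = 1*7 + 3
  7 = 2*3 + 1
  3 = 3*1
so gcd(107, 10) = 1.
1 divides 75, so solutions exist.
Back-substitute for Bézout coefficients:
  1 = 7 - 2*3
  ... = 107*(3) + 10*(-32)
Scale by 75/1 = 75: (m₀, n₀) = (225, -2400).
General solution: m = 225 + 10t, n = -2400 - 107t for integer t.
m ≥ 0: smallest is 225 mod 10 = 5 (at t = -22), with n = -46.

5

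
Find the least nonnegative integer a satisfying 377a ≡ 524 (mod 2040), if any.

1852

gcd(2040, 377) = 1  (2040 = 5·377 + 155, 377 = 2·155 + 67, 155 = 2·67 + 21, 67 = 3·21 + 4, 21 = 5·4 + 1, 4 = 4·1).
1 divides 524, so solutions exist.
Back-substituting, 377·(-487) + 2040·(90) = 1.
So 377·(-487) ≡ 1 (mod 2040); multiply by 524: a ≡ -255188 (mod 2040).
Smallest nonnegative: a = -255188 mod 2040 = 1852.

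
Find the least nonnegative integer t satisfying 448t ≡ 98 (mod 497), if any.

69

gcd(497, 448) = 7.
7 divides 98, so solutions exist.
By Bézout, 448×(10) + 497×(-9) = 7.
So 448×(10) ≡ 7 (mod 497); multiply by 14: t ≡ 140 (mod 71).
Smallest nonnegative: t = 140 mod 71 = 69.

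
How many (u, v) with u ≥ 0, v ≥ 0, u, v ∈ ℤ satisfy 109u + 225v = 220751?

gcd(225, 109):
  225 = 2*109 + 7
  109 = 15*7 + 4
  7 = 1*4 + 3
  4 = 1*3 + 1
  3 = 3*1
so gcd(225, 109) = 1.
Back-substitute for Bézout coefficients:
  1 = 4 - 1*3
  ... = 109*(64) + 225*(-31)
Scale by 220751: one solution is (14128064, -6843281). Reduce u mod 225: (89, 938).
General: u = 89 + 225t, v = 938 - 109t.
u ≥ 0 ⇒ t ≥ 0; v ≥ 0 ⇒ t ≤ 8. So t ∈ [0, 8]: 9 solutions.

9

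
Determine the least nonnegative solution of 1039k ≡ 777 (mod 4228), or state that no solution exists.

gcd(4228, 1039) = 1.
1 divides 777, so solutions exist.
By Bézout, 1039*(411) + 4228*(-101) = 1.
So 1039*(411) ≡ 1 (mod 4228); multiply by 777: k ≡ 319347 (mod 4228).
Smallest nonnegative: k = 319347 mod 4228 = 2247.

2247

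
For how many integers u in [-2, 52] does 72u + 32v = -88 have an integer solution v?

gcd(72, 32):
  72 = 2·32 + 8
  32 = 4·8
so gcd(72, 32) = 8.
Back-substitute for Bézout coefficients:
  8 = 72 - 2·32
  ... = 72·(1) + 32·(-2)
Scale by -11: particular solution (-11, 22); reduce u mod 4: (1, -5).
General solution: u = 1 + 4t, v = -5 - 9t for integer t.
-2 ≤ 1 + 4t ≤ 52 gives t ∈ [0, 12], which is 13 values.

13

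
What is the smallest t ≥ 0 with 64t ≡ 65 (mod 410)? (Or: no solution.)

gcd(410, 64) = 2  (410 = 6×64 + 26, 64 = 2×26 + 12, 26 = 2×12 + 2, 12 = 6×2).
2 does not divide 65, so the congruence has no solution.

no solution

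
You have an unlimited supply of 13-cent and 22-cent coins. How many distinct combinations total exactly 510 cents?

Need nonnegative integers with 13j + 22k = 510.
gcd(13, 22) = 1, and 13·(-5) + 22·(3) = 1.
So (j₀, k₀) = (-2550, 1530); general j = -2550 + 22t, k = 1530 - 13t.
j ≥ 0 ⇒ t ≥ 116; k ≥ 0 ⇒ t ≤ 117. That's 2 values of t.

2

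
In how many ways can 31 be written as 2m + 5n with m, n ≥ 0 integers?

gcd(5, 2) = 1  (5 = 2*2 + 1, 2 = 2*1).
Back-substituting, 2*(-2) + 5*(1) = 1.
Scale by 31: one solution is (-62, 31). Reduce m mod 5: (3, 5).
General: m = 3 + 5t, n = 5 - 2t.
m ≥ 0 ⇒ t ≥ 0; n ≥ 0 ⇒ t ≤ 2. So t ∈ [0, 2]: 3 solutions.

3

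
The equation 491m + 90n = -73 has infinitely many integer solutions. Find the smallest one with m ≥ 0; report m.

7

gcd(491, 90) = 1.
1 divides -73, so solutions exist.
By Bézout, 491×(11) + 90×(-60) = 1.
Scale by -73/1 = -73: (m₀, n₀) = (-803, 4380).
General solution: m = -803 + 90t, n = 4380 - 491t for integer t.
m ≥ 0: smallest is -803 mod 90 = 7 (at t = 9), with n = -39.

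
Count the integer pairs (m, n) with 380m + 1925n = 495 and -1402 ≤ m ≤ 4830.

gcd(1925, 380) = 5  (1925 = 5*380 + 25, 380 = 15*25 + 5, 25 = 5*5).
Back-substituting, 380*(76) + 1925*(-15) = 5.
Scale by 99: particular solution (7524, -1485); reduce m mod 385: (209, -41).
General solution: m = 209 + 385t, n = -41 - 76t for integer t.
-1402 ≤ 209 + 385t ≤ 4830 gives t ∈ [-4, 12], which is 17 values.

17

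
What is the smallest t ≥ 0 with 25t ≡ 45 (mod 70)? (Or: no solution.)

gcd(70, 25) = 5  (70 = 2·25 + 20, 25 = 1·20 + 5, 20 = 4·5).
5 divides 45, so solutions exist.
Back-substituting, 25·(3) + 70·(-1) = 5.
So 25·(3) ≡ 5 (mod 70); multiply by 9: t ≡ 27 (mod 14).
Smallest nonnegative: t = 27 mod 14 = 13.

13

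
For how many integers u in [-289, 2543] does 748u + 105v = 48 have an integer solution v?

gcd(748, 105) = 1  (748 = 7×105 + 13, 105 = 8×13 + 1, 13 = 13×1).
Back-substituting, 748×(-8) + 105×(57) = 1.
Scale by 48: particular solution (-384, 2736); reduce u mod 105: (36, -256).
General solution: u = 36 + 105t, v = -256 - 748t for integer t.
-289 ≤ 36 + 105t ≤ 2543 gives t ∈ [-3, 23], which is 27 values.

27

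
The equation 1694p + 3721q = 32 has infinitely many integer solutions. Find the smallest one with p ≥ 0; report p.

gcd(3721, 1694) = 1.
1 divides 32, so solutions exist.
By Bézout, 1694×(257) + 3721×(-117) = 1.
Scale by 32/1 = 32: (p₀, q₀) = (8224, -3744).
General solution: p = 8224 + 3721t, q = -3744 - 1694t for integer t.
p ≥ 0: smallest is 8224 mod 3721 = 782 (at t = -2), with q = -356.

782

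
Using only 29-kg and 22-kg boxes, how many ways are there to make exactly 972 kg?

2

Need nonnegative integers with 29j + 22k = 972.
gcd(29, 22) = 1, and 29·(-3) + 22·(4) = 1.
So (j₀, k₀) = (-2916, 3888); general j = -2916 + 22t, k = 3888 - 29t.
j ≥ 0 ⇒ t ≥ 133; k ≥ 0 ⇒ t ≤ 134. That's 2 values of t.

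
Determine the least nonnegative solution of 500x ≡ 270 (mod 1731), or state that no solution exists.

gcd(1731, 500):
  1731 = 3·500 + 231
  500 = 2·231 + 38
  231 = 6·38 + 3
  38 = 12·3 + 2
  3 = 1·2 + 1
  2 = 2·1
so gcd(1731, 500) = 1.
1 divides 270, so solutions exist.
Back-substitute for Bézout coefficients:
  1 = 3 - 1·2
  ... = 500·(-592) + 1731·(171)
So 500·(-592) ≡ 1 (mod 1731); multiply by 270: x ≡ -159840 (mod 1731).
Smallest nonnegative: x = -159840 mod 1731 = 1143.

1143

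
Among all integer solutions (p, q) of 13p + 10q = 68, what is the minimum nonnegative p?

gcd(13, 10):
  13 = 1*10 + 3
  10 = 3*3 + 1
  3 = 3*1
so gcd(13, 10) = 1.
1 divides 68, so solutions exist.
Back-substitute for Bézout coefficients:
  1 = 10 - 3*3
  ... = 13*(-3) + 10*(4)
Scale by 68/1 = 68: (p₀, q₀) = (-204, 272).
General solution: p = -204 + 10t, q = 272 - 13t for integer t.
p ≥ 0: smallest is -204 mod 10 = 6 (at t = 21), with q = -1.

6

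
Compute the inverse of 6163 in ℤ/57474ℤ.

gcd(57474, 6163) = 1.
By Bézout, 6163×(-6071) + 57474×(651) = 1.
So 6163×-6071 ≡ 1 (mod 57474), and -6071 mod 57474 = 51403.

51403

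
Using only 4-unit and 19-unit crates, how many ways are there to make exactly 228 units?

4

Need nonnegative integers with 4j + 19k = 228.
gcd(4, 19) = 1, and 4·(5) + 19·(-1) = 1.
So (j₀, k₀) = (1140, -228); general j = 1140 + 19t, k = -228 - 4t.
j ≥ 0 ⇒ t ≥ -60; k ≥ 0 ⇒ t ≤ -57. That's 4 values of t.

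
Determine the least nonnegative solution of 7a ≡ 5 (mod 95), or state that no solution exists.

55

gcd(95, 7) = 1  (95 = 13·7 + 4, 7 = 1·4 + 3, 4 = 1·3 + 1, 3 = 3·1).
1 divides 5, so solutions exist.
Back-substituting, 7·(-27) + 95·(2) = 1.
So 7·(-27) ≡ 1 (mod 95); multiply by 5: a ≡ -135 (mod 95).
Smallest nonnegative: a = -135 mod 95 = 55.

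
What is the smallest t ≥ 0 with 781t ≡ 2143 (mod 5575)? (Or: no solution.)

5178

gcd(5575, 781) = 1.
1 divides 2143, so solutions exist.
By Bézout, 781·(671) + 5575·(-94) = 1.
So 781·(671) ≡ 1 (mod 5575); multiply by 2143: t ≡ 1437953 (mod 5575).
Smallest nonnegative: t = 1437953 mod 5575 = 5178.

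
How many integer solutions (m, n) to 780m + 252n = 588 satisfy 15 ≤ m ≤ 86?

3

gcd(780, 252) = 12.
By Bézout, 780*(-10) + 252*(31) = 12.
Particular solution: (14, -41).
General solution: m = 14 + 21t, n = -41 - 65t for integer t.
15 ≤ 14 + 21t ≤ 86 gives t ∈ [1, 3], which is 3 values.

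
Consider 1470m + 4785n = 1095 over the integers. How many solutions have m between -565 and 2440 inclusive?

9

gcd(4785, 1470):
  4785 = 3*1470 + 375
  1470 = 3*375 + 345
  375 = 1*345 + 30
  345 = 11*30 + 15
  30 = 2*15
so gcd(4785, 1470) = 15.
Back-substitute for Bézout coefficients:
  15 = 345 - 11*30
  ... = 1470*(153) + 4785*(-47)
Scale by 73: particular solution (11169, -3431); reduce m mod 319: (4, -1).
General solution: m = 4 + 319t, n = -1 - 98t for integer t.
-565 ≤ 4 + 319t ≤ 2440 gives t ∈ [-1, 7], which is 9 values.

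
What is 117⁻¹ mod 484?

393

gcd(484, 117) = 1.
By Bézout, 117×(-91) + 484×(22) = 1.
So 117×-91 ≡ 1 (mod 484), and -91 mod 484 = 393.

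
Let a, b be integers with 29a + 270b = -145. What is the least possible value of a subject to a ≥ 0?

265

gcd(270, 29) = 1  (270 = 9×29 + 9, 29 = 3×9 + 2, 9 = 4×2 + 1, 2 = 2×1).
1 divides -145, so solutions exist.
Back-substituting, 29×(-121) + 270×(13) = 1.
Scale by -145/1 = -145: (a₀, b₀) = (17545, -1885).
General solution: a = 17545 + 270t, b = -1885 - 29t for integer t.
a ≥ 0: smallest is 17545 mod 270 = 265 (at t = -64), with b = -29.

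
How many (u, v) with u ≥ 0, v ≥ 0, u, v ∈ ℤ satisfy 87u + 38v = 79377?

24

gcd(87, 38) = 1  (87 = 2·38 + 11, 38 = 3·11 + 5, 11 = 2·5 + 1, 5 = 5·1).
Back-substituting, 87·(7) + 38·(-16) = 1.
Scale by 79377: one solution is (555639, -1270032). Reduce u mod 38: (3, 2082).
General: u = 3 + 38t, v = 2082 - 87t.
u ≥ 0 ⇒ t ≥ 0; v ≥ 0 ⇒ t ≤ 23. So t ∈ [0, 23]: 24 solutions.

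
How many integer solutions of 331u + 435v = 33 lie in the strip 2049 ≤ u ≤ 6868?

gcd(435, 331) = 1.
By Bézout, 331*(46) + 435*(-35) = 1.
Particular solution: (213, -162).
General solution: u = 213 + 435t, v = -162 - 331t for integer t.
2049 ≤ 213 + 435t ≤ 6868 gives t ∈ [5, 15], which is 11 values.

11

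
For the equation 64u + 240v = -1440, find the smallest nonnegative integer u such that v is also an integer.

0

gcd(240, 64) = 16.
16 divides -1440, so solutions exist.
By Bézout, 64*(4) + 240*(-1) = 16.
Scale by -1440/16 = -90: (u₀, v₀) = (-360, 90).
General solution: u = -360 + 15t, v = 90 - 4t for integer t.
u ≥ 0: smallest is -360 mod 15 = 0 (at t = 24), with v = -6.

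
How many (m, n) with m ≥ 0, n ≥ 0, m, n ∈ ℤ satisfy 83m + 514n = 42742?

1

gcd(514, 83):
  514 = 6·83 + 16
  83 = 5·16 + 3
  16 = 5·3 + 1
  3 = 3·1
so gcd(514, 83) = 1.
Back-substitute for Bézout coefficients:
  1 = 16 - 5·3
  ... = 83·(-161) + 514·(26)
Scale by 42742: one solution is (-6881462, 1111292). Reduce m mod 514: (484, 5).
General: m = 484 + 514t, n = 5 - 83t.
m ≥ 0 ⇒ t ≥ 0; n ≥ 0 ⇒ t ≤ 0. So t ∈ [0, 0]: 1 solution.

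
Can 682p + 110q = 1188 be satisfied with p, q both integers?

gcd(682, 110):
  682 = 6·110 + 22
  110 = 5·22
so gcd(682, 110) = 22.
22 divides 1188, so integer solutions exist.

yes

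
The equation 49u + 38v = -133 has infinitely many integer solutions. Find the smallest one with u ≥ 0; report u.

gcd(49, 38) = 1  (49 = 1*38 + 11, 38 = 3*11 + 5, 11 = 2*5 + 1, 5 = 5*1).
1 divides -133, so solutions exist.
Back-substituting, 49*(7) + 38*(-9) = 1.
Scale by -133/1 = -133: (u₀, v₀) = (-931, 1197).
General solution: u = -931 + 38t, v = 1197 - 49t for integer t.
u ≥ 0: smallest is -931 mod 38 = 19 (at t = 25), with v = -28.

19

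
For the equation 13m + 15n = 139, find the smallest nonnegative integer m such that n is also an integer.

13

gcd(15, 13) = 1.
1 divides 139, so solutions exist.
By Bézout, 13*(7) + 15*(-6) = 1.
Scale by 139/1 = 139: (m₀, n₀) = (973, -834).
General solution: m = 973 + 15t, n = -834 - 13t for integer t.
m ≥ 0: smallest is 973 mod 15 = 13 (at t = -64), with n = -2.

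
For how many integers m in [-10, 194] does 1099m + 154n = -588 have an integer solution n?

10

gcd(1099, 154) = 7.
By Bézout, 1099·(-7) + 154·(50) = 7.
Particular solution: (16, -118).
General solution: m = 16 + 22t, n = -118 - 157t for integer t.
-10 ≤ 16 + 22t ≤ 194 gives t ∈ [-1, 8], which is 10 values.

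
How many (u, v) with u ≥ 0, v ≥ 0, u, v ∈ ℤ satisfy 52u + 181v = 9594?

1

gcd(181, 52) = 1.
By Bézout, 52*(-87) + 181*(25) = 1.
One solution: (94, 26).
General: u = 94 + 181t, v = 26 - 52t.
u ≥ 0 ⇒ t ≥ 0; v ≥ 0 ⇒ t ≤ 0. So t ∈ [0, 0]: 1 solution.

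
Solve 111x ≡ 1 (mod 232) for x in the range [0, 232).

gcd(232, 111):
  232 = 2·111 + 10
  111 = 11·10 + 1
  10 = 10·1
so gcd(232, 111) = 1.
Back-substitute for Bézout coefficients:
  1 = 111 - 11·10
  ... = 111·(23) + 232·(-11)
So 111·23 ≡ 1 (mod 232), and 23 mod 232 = 23.

23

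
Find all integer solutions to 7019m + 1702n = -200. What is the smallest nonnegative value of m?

1330

gcd(7019, 1702) = 1.
1 divides -200, so solutions exist.
By Bézout, 7019·(121) + 1702·(-499) = 1.
Scale by -200/1 = -200: (m₀, n₀) = (-24200, 99800).
General solution: m = -24200 + 1702t, n = 99800 - 7019t for integer t.
m ≥ 0: smallest is -24200 mod 1702 = 1330 (at t = 15), with n = -5485.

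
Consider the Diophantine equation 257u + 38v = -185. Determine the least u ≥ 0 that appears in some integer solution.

gcd(257, 38):
  257 = 6×38 + 29
  38 = 1×29 + 9
  29 = 3×9 + 2
  9 = 4×2 + 1
  2 = 2×1
so gcd(257, 38) = 1.
1 divides -185, so solutions exist.
Back-substitute for Bézout coefficients:
  1 = 9 - 4×2
  ... = 257×(-17) + 38×(115)
Scale by -185/1 = -185: (u₀, v₀) = (3145, -21275).
General solution: u = 3145 + 38t, v = -21275 - 257t for integer t.
u ≥ 0: smallest is 3145 mod 38 = 29 (at t = -82), with v = -201.

29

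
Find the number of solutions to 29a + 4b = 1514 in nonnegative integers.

13

gcd(29, 4) = 1  (29 = 7×4 + 1, 4 = 4×1).
Back-substituting, 29×(1) + 4×(-7) = 1.
Scale by 1514: one solution is (1514, -10598). Reduce a mod 4: (2, 364).
General: a = 2 + 4t, b = 364 - 29t.
a ≥ 0 ⇒ t ≥ 0; b ≥ 0 ⇒ t ≤ 12. So t ∈ [0, 12]: 13 solutions.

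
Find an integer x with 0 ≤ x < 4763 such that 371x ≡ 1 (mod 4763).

gcd(4763, 371) = 1  (4763 = 12×371 + 311, 371 = 1×311 + 60, 311 = 5×60 + 11, 60 = 5×11 + 5, 11 = 2×5 + 1, 5 = 5×1).
Back-substituting, 371×(-873) + 4763×(68) = 1.
So 371×-873 ≡ 1 (mod 4763), and -873 mod 4763 = 3890.

3890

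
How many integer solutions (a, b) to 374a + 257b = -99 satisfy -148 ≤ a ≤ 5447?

gcd(374, 257) = 1  (374 = 1×257 + 117, 257 = 2×117 + 23, 117 = 5×23 + 2, 23 = 11×2 + 1, 2 = 2×1).
Back-substituting, 374×(-123) + 257×(179) = 1.
Scale by -99: particular solution (12177, -17721); reduce a mod 257: (98, -143).
General solution: a = 98 + 257t, b = -143 - 374t for integer t.
-148 ≤ 98 + 257t ≤ 5447 gives t ∈ [0, 20], which is 21 values.

21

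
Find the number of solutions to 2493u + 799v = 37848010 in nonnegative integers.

19

gcd(2493, 799):
  2493 = 3·799 + 96
  799 = 8·96 + 31
  96 = 3·31 + 3
  31 = 10·3 + 1
  3 = 3·1
so gcd(2493, 799) = 1.
Back-substitute for Bézout coefficients:
  1 = 31 - 10·3
  ... = 2493·(-258) + 799·(805)
Scale by 37848010: one solution is (-9764786580, 30467648050). Reduce u mod 799: (160, 46870).
General: u = 160 + 799t, v = 46870 - 2493t.
u ≥ 0 ⇒ t ≥ 0; v ≥ 0 ⇒ t ≤ 18. So t ∈ [0, 18]: 19 solutions.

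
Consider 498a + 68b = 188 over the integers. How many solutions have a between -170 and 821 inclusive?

gcd(498, 68) = 2.
By Bézout, 498·(-3) + 68·(22) = 2.
Particular solution: (24, -173).
General solution: a = 24 + 34t, b = -173 - 249t for integer t.
-170 ≤ 24 + 34t ≤ 821 gives t ∈ [-5, 23], which is 29 values.

29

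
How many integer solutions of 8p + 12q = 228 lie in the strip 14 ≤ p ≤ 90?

26

gcd(12, 8) = 4.
By Bézout, 8·(-1) + 12·(1) = 4.
Particular solution: (0, 19).
General solution: p = 0 + 3t, q = 19 - 2t for integer t.
14 ≤ 0 + 3t ≤ 90 gives t ∈ [5, 30], which is 26 values.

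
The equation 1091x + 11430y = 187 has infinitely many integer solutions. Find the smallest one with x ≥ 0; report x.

3887

gcd(11430, 1091):
  11430 = 10×1091 + 520
  1091 = 2×520 + 51
  520 = 10×51 + 10
  51 = 5×10 + 1
  10 = 10×1
so gcd(11430, 1091) = 1.
1 divides 187, so solutions exist.
Back-substitute for Bézout coefficients:
  1 = 51 - 5×10
  ... = 1091×(1121) + 11430×(-107)
Scale by 187/1 = 187: (x₀, y₀) = (209627, -20009).
General solution: x = 209627 + 11430t, y = -20009 - 1091t for integer t.
x ≥ 0: smallest is 209627 mod 11430 = 3887 (at t = -18), with y = -371.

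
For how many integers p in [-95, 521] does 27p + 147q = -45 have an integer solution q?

13

gcd(147, 27) = 3.
By Bézout, 27*(11) + 147*(-2) = 3.
Particular solution: (31, -6).
General solution: p = 31 + 49t, q = -6 - 9t for integer t.
-95 ≤ 31 + 49t ≤ 521 gives t ∈ [-2, 10], which is 13 values.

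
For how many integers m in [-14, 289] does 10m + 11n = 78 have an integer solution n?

gcd(11, 10):
  11 = 1×10 + 1
  10 = 10×1
so gcd(11, 10) = 1.
Back-substitute for Bézout coefficients:
  1 = 11 - 1×10
  ... = 10×(-1) + 11×(1)
Scale by 78: particular solution (-78, 78); reduce m mod 11: (10, -2).
General solution: m = 10 + 11t, n = -2 - 10t for integer t.
-14 ≤ 10 + 11t ≤ 289 gives t ∈ [-2, 25], which is 28 values.

28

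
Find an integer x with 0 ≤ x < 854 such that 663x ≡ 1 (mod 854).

465

gcd(854, 663):
  854 = 1*663 + 191
  663 = 3*191 + 90
  191 = 2*90 + 11
  90 = 8*11 + 2
  11 = 5*2 + 1
  2 = 2*1
so gcd(854, 663) = 1.
Back-substitute for Bézout coefficients:
  1 = 11 - 5*2
  ... = 663*(-389) + 854*(302)
So 663*-389 ≡ 1 (mod 854), and -389 mod 854 = 465.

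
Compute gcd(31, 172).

gcd(172, 31) = 1  (172 = 5*31 + 17, 31 = 1*17 + 14, 17 = 1*14 + 3, 14 = 4*3 + 2, 3 = 1*2 + 1, 2 = 2*1).

1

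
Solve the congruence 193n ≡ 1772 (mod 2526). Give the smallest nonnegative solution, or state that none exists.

428

gcd(2526, 193) = 1.
1 divides 1772, so solutions exist.
By Bézout, 193·(445) + 2526·(-34) = 1.
So 193·(445) ≡ 1 (mod 2526); multiply by 1772: n ≡ 788540 (mod 2526).
Smallest nonnegative: n = 788540 mod 2526 = 428.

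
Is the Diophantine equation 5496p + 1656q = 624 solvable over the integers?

gcd(5496, 1656) = 24  (5496 = 3×1656 + 528, 1656 = 3×528 + 72, 528 = 7×72 + 24, 72 = 3×24).
24 divides 624, so integer solutions exist.

yes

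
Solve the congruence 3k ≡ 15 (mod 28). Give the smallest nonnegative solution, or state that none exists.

5

gcd(28, 3) = 1.
1 divides 15, so solutions exist.
By Bézout, 3·(-9) + 28·(1) = 1.
So 3·(-9) ≡ 1 (mod 28); multiply by 15: k ≡ -135 (mod 28).
Smallest nonnegative: k = -135 mod 28 = 5.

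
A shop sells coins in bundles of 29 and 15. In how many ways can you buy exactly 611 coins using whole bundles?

2

Need nonnegative integers with 29j + 15k = 611.
gcd(29, 15) = 1, and 29·(-1) + 15·(2) = 1.
So (j₀, k₀) = (-611, 1222); general j = -611 + 15t, k = 1222 - 29t.
j ≥ 0 ⇒ t ≥ 41; k ≥ 0 ⇒ t ≤ 42. That's 2 values of t.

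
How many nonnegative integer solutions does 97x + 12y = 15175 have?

gcd(97, 12):
  97 = 8*12 + 1
  12 = 12*1
so gcd(97, 12) = 1.
Back-substitute for Bézout coefficients:
  1 = 97 - 8*12
  ... = 97*(1) + 12*(-8)
Scale by 15175: one solution is (15175, -121400). Reduce x mod 12: (7, 1208).
General: x = 7 + 12t, y = 1208 - 97t.
x ≥ 0 ⇒ t ≥ 0; y ≥ 0 ⇒ t ≤ 12. So t ∈ [0, 12]: 13 solutions.

13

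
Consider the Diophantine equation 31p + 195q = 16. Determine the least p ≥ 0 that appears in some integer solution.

gcd(195, 31):
  195 = 6·31 + 9
  31 = 3·9 + 4
  9 = 2·4 + 1
  4 = 4·1
so gcd(195, 31) = 1.
1 divides 16, so solutions exist.
Back-substitute for Bézout coefficients:
  1 = 9 - 2·4
  ... = 31·(-44) + 195·(7)
Scale by 16/1 = 16: (p₀, q₀) = (-704, 112).
General solution: p = -704 + 195t, q = 112 - 31t for integer t.
p ≥ 0: smallest is -704 mod 195 = 76 (at t = 4), with q = -12.

76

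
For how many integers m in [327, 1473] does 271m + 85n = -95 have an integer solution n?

gcd(271, 85) = 1  (271 = 3·85 + 16, 85 = 5·16 + 5, 16 = 3·5 + 1, 5 = 5·1).
Back-substituting, 271·(16) + 85·(-51) = 1.
Scale by -95: particular solution (-1520, 4845); reduce m mod 85: (10, -33).
General solution: m = 10 + 85t, n = -33 - 271t for integer t.
327 ≤ 10 + 85t ≤ 1473 gives t ∈ [4, 17], which is 14 values.

14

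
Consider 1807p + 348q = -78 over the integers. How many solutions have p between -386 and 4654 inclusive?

15

gcd(1807, 348) = 1  (1807 = 5·348 + 67, 348 = 5·67 + 13, 67 = 5·13 + 2, 13 = 6·2 + 1, 2 = 2·1).
Back-substituting, 1807·(-161) + 348·(836) = 1.
Scale by -78: particular solution (12558, -65208); reduce p mod 348: (30, -156).
General solution: p = 30 + 348t, q = -156 - 1807t for integer t.
-386 ≤ 30 + 348t ≤ 4654 gives t ∈ [-1, 13], which is 15 values.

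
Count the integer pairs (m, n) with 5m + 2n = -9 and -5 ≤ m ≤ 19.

gcd(5, 2):
  5 = 2×2 + 1
  2 = 2×1
so gcd(5, 2) = 1.
Back-substitute for Bézout coefficients:
  1 = 5 - 2×2
  ... = 5×(1) + 2×(-2)
Scale by -9: particular solution (-9, 18); reduce m mod 2: (1, -7).
General solution: m = 1 + 2t, n = -7 - 5t for integer t.
-5 ≤ 1 + 2t ≤ 19 gives t ∈ [-3, 9], which is 13 values.

13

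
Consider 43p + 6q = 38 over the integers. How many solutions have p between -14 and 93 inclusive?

18

gcd(43, 6) = 1  (43 = 7*6 + 1, 6 = 6*1).
Back-substituting, 43*(1) + 6*(-7) = 1.
Scale by 38: particular solution (38, -266); reduce p mod 6: (2, -8).
General solution: p = 2 + 6t, q = -8 - 43t for integer t.
-14 ≤ 2 + 6t ≤ 93 gives t ∈ [-2, 15], which is 18 values.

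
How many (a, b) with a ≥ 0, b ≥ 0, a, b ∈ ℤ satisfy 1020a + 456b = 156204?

gcd(1020, 456) = 12  (1020 = 2·456 + 108, 456 = 4·108 + 24, 108 = 4·24 + 12, 24 = 2·12).
Back-substituting, 1020·(17) + 456·(-38) = 12.
Scale by 13017: one solution is (221289, -494646). Reduce a mod 38: (15, 309).
General: a = 15 + 38t, b = 309 - 85t.
a ≥ 0 ⇒ t ≥ 0; b ≥ 0 ⇒ t ≤ 3. So t ∈ [0, 3]: 4 solutions.

4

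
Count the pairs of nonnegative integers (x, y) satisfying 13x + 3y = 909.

gcd(13, 3):
  13 = 4·3 + 1
  3 = 3·1
so gcd(13, 3) = 1.
Back-substitute for Bézout coefficients:
  1 = 13 - 4·3
  ... = 13·(1) + 3·(-4)
Scale by 909: one solution is (909, -3636). Reduce x mod 3: (0, 303).
General: x = 0 + 3t, y = 303 - 13t.
x ≥ 0 ⇒ t ≥ 0; y ≥ 0 ⇒ t ≤ 23. So t ∈ [0, 23]: 24 solutions.

24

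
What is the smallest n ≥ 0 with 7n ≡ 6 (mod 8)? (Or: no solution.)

2

gcd(8, 7):
  8 = 1·7 + 1
  7 = 7·1
so gcd(8, 7) = 1.
1 divides 6, so solutions exist.
Back-substitute for Bézout coefficients:
  1 = 8 - 1·7
  ... = 7·(-1) + 8·(1)
So 7·(-1) ≡ 1 (mod 8); multiply by 6: n ≡ -6 (mod 8).
Smallest nonnegative: n = -6 mod 8 = 2.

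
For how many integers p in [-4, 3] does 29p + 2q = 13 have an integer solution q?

4

gcd(29, 2):
  29 = 14×2 + 1
  2 = 2×1
so gcd(29, 2) = 1.
Back-substitute for Bézout coefficients:
  1 = 29 - 14×2
  ... = 29×(1) + 2×(-14)
Scale by 13: particular solution (13, -182); reduce p mod 2: (1, -8).
General solution: p = 1 + 2t, q = -8 - 29t for integer t.
-4 ≤ 1 + 2t ≤ 3 gives t ∈ [-2, 1], which is 4 values.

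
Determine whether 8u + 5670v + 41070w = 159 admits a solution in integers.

gcd(5670, 8) = 2  (5670 = 708·8 + 6, 8 = 1·6 + 2, 6 = 3·2).
gcd(2, 41070) = 2.
2 does not divide 159 (remainder 1), so no integer solutions.

no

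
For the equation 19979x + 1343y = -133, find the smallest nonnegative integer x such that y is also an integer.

1093

gcd(19979, 1343) = 1  (19979 = 14×1343 + 1177, 1343 = 1×1177 + 166, 1177 = 7×166 + 15, 166 = 11×15 + 1, 15 = 15×1).
1 divides -133, so solutions exist.
Back-substituting, 19979×(-89) + 1343×(1324) = 1.
Scale by -133/1 = -133: (x₀, y₀) = (11837, -176092).
General solution: x = 11837 + 1343t, y = -176092 - 19979t for integer t.
x ≥ 0: smallest is 11837 mod 1343 = 1093 (at t = -8), with y = -16260.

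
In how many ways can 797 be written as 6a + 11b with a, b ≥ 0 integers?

12

gcd(11, 6) = 1  (11 = 1·6 + 5, 6 = 1·5 + 1, 5 = 5·1).
Back-substituting, 6·(2) + 11·(-1) = 1.
Scale by 797: one solution is (1594, -797). Reduce a mod 11: (10, 67).
General: a = 10 + 11t, b = 67 - 6t.
a ≥ 0 ⇒ t ≥ 0; b ≥ 0 ⇒ t ≤ 11. So t ∈ [0, 11]: 12 solutions.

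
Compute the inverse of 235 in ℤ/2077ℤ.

1476

gcd(2077, 235) = 1.
By Bézout, 235·(-601) + 2077·(68) = 1.
So 235·-601 ≡ 1 (mod 2077), and -601 mod 2077 = 1476.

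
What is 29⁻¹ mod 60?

gcd(60, 29) = 1  (60 = 2*29 + 2, 29 = 14*2 + 1, 2 = 2*1).
Back-substituting, 29*(29) + 60*(-14) = 1.
So 29*29 ≡ 1 (mod 60), and 29 mod 60 = 29.

29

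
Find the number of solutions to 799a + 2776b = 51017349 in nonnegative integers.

gcd(2776, 799) = 1  (2776 = 3*799 + 379, 799 = 2*379 + 41, 379 = 9*41 + 10, 41 = 4*10 + 1, 10 = 10*1).
Back-substituting, 799*(271) + 2776*(-78) = 1.
Scale by 51017349: one solution is (13825701579, -3979353222). Reduce a mod 2776: (139, 18338).
General: a = 139 + 2776t, b = 18338 - 799t.
a ≥ 0 ⇒ t ≥ 0; b ≥ 0 ⇒ t ≤ 22. So t ∈ [0, 22]: 23 solutions.

23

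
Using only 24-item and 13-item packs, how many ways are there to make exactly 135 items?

1

Need nonnegative integers with 24j + 13k = 135.
gcd(24, 13) = 1, and 24·(6) + 13·(-11) = 1.
So (j₀, k₀) = (810, -1485); general j = 810 + 13t, k = -1485 - 24t.
j ≥ 0 ⇒ t ≥ -62; k ≥ 0 ⇒ t ≤ -62. That's 1 value of t.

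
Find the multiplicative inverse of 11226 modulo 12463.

11123

gcd(12463, 11226) = 1  (12463 = 1*11226 + 1237, 11226 = 9*1237 + 93, 1237 = 13*93 + 28, 93 = 3*28 + 9, 28 = 3*9 + 1, 9 = 9*1).
Back-substituting, 11226*(-1340) + 12463*(1207) = 1.
So 11226*-1340 ≡ 1 (mod 12463), and -1340 mod 12463 = 11123.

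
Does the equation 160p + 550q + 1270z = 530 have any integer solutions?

yes

gcd(550, 160) = 10  (550 = 3×160 + 70, 160 = 2×70 + 20, 70 = 3×20 + 10, 20 = 2×10).
gcd(10, 1270) = 10.
10 divides 530, so integer solutions exist.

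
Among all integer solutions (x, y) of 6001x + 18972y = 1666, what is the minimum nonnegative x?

778

gcd(18972, 6001) = 17  (18972 = 3·6001 + 969, 6001 = 6·969 + 187, 969 = 5·187 + 34, 187 = 5·34 + 17, 34 = 2·17).
17 divides 1666, so solutions exist.
Back-substituting, 6001·(509) + 18972·(-161) = 17.
Scale by 1666/17 = 98: (x₀, y₀) = (49882, -15778).
General solution: x = 49882 + 1116t, y = -15778 - 353t for integer t.
x ≥ 0: smallest is 49882 mod 1116 = 778 (at t = -44), with y = -246.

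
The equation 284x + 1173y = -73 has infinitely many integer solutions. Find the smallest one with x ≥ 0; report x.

103

gcd(1173, 284):
  1173 = 4×284 + 37
  284 = 7×37 + 25
  37 = 1×25 + 12
  25 = 2×12 + 1
  12 = 12×1
so gcd(1173, 284) = 1.
1 divides -73, so solutions exist.
Back-substitute for Bézout coefficients:
  1 = 25 - 2×12
  ... = 284×(95) + 1173×(-23)
Scale by -73/1 = -73: (x₀, y₀) = (-6935, 1679).
General solution: x = -6935 + 1173t, y = 1679 - 284t for integer t.
x ≥ 0: smallest is -6935 mod 1173 = 103 (at t = 6), with y = -25.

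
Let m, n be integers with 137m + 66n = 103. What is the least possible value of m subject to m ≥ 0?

47

gcd(137, 66):
  137 = 2·66 + 5
  66 = 13·5 + 1
  5 = 5·1
so gcd(137, 66) = 1.
1 divides 103, so solutions exist.
Back-substitute for Bézout coefficients:
  1 = 66 - 13·5
  ... = 137·(-13) + 66·(27)
Scale by 103/1 = 103: (m₀, n₀) = (-1339, 2781).
General solution: m = -1339 + 66t, n = 2781 - 137t for integer t.
m ≥ 0: smallest is -1339 mod 66 = 47 (at t = 21), with n = -96.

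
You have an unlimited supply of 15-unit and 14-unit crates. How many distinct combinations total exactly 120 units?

Need nonnegative integers with 15j + 14k = 120.
gcd(15, 14) = 1, and 15·(1) + 14·(-1) = 1.
So (j₀, k₀) = (120, -120); general j = 120 + 14t, k = -120 - 15t.
j ≥ 0 ⇒ t ≥ -8; k ≥ 0 ⇒ t ≤ -8. That's 1 value of t.

1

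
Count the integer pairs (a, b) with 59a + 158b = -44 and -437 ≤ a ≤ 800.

7

gcd(158, 59) = 1  (158 = 2·59 + 40, 59 = 1·40 + 19, 40 = 2·19 + 2, 19 = 9·2 + 1, 2 = 2·1).
Back-substituting, 59·(75) + 158·(-28) = 1.
Scale by -44: particular solution (-3300, 1232); reduce a mod 158: (18, -7).
General solution: a = 18 + 158t, b = -7 - 59t for integer t.
-437 ≤ 18 + 158t ≤ 800 gives t ∈ [-2, 4], which is 7 values.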